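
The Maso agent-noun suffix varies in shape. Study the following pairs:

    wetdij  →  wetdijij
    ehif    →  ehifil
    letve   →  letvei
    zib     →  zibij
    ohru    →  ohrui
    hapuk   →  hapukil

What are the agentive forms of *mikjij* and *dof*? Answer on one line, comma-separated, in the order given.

The pattern is voicing of the final sound: -il when the stem ends in a voiceless consonant (*ehif*, *hapuk*); -ij when the stem ends in a voiced consonant (*wetdij*, *zib*); -i when the stem ends in a vowel (*letve*, *ohru*).
*mikjij*: final sound = /j/, a voiced consonant → -ij → *mikjijij*.
The final sound of *dof* is /f/, which is a voiceless consonant, so the suffix is -il, giving *dofil*.

mikjijij, dofil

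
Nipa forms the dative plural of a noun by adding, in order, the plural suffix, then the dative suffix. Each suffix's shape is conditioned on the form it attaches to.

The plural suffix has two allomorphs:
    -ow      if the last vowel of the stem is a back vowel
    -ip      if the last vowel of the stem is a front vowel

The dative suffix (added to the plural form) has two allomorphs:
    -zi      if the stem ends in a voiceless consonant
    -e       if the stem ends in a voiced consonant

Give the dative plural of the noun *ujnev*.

Since the last vowel of *ujnev* is /e/ (a front vowel), it takes -ip, giving *ujnevip*.
Since the final consonant of the plural form *ujnevip* is /p/ (voiceless), it takes -zi, giving *ujnevipzi*.

ujnevipzi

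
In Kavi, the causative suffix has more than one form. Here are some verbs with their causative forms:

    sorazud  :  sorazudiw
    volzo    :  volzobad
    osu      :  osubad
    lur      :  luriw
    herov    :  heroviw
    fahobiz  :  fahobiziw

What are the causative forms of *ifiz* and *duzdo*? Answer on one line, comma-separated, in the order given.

The suffix is conditioned by the final sound: -iw when the stem ends in a consonant (*sorazud*, *lur*, *herov*, *fahobiz*); -bad when the stem ends in a vowel (*volzo*, *osu*).
Since the final sound of *ifiz* is /z/ (a consonant), it takes -iw, giving *ifiziw*.
The final sound of *duzdo* is /o/, which is a vowel, so the suffix is -bad, giving *duzdobad*.

ifiziw, duzdobad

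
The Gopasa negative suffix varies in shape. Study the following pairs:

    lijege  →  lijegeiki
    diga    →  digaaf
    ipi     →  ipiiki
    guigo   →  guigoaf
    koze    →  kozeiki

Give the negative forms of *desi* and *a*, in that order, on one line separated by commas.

desiiki, aaf

The alternation tracks the last vowel of the stem — -iki when the last vowel of the stem is a front vowel (*lijege*, *ipi*, *koze*); -af when the last vowel of the stem is a back vowel (*diga*, *guigo*).
The last vowel of *desi* is /i/, which is a front vowel, so the suffix is -iki, giving *desiiki*.
*a* — last vowel /a/ (a back vowel) → -af → *aaf*.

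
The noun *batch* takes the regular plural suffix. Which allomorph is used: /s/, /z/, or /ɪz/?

/ɪz/

The stem *batch* ends in a sibilant (/s, z, ʃ, ʒ, tʃ, dʒ/).
The plural suffix surfaces as /ɪz/ after sibilants, /s/ after other voiceless consonants, and /z/ after other voiced sounds.
So the plural -s on *batch* is pronounced /ɪz/.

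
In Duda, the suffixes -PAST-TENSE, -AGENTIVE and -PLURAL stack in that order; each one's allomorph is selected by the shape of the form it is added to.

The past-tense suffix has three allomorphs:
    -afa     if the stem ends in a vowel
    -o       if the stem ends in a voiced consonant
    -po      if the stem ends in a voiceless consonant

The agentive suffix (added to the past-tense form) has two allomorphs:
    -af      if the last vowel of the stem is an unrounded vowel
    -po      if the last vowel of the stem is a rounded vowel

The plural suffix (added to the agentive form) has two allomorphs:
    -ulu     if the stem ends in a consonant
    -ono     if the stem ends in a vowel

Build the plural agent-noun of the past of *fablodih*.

The final sound of *fablodih* is /h/, which is a voiceless consonant, so the past-tense suffix is -po, giving *fablodihpo*.
Since the last vowel of the past-tense form *fablodihpo* is /o/ (a rounded vowel), it takes -po, giving *fablodihpopo*.
Since the final sound of the agentive form *fablodihpopo* is /o/ (a vowel), it takes -ono, giving *fablodihpopoono*.

fablodihpopoono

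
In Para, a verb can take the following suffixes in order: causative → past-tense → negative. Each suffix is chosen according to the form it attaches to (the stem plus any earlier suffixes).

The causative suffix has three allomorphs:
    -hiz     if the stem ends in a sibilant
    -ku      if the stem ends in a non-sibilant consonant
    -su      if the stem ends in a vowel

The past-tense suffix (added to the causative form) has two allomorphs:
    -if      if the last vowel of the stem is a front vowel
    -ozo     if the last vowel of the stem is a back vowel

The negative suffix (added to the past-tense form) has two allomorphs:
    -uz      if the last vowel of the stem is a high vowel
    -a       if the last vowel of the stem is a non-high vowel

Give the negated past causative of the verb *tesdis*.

*tesdis* — final sound /s/ (a sibilant) → -hiz → *tesdishiz*.
The causative form *tesdishiz*: last vowel = /i/, a front vowel → -if → *tesdishizif*.
Since the last vowel of the past-tense form *tesdishizif* is /i/ (a high vowel), it takes -uz, giving *tesdishizifuz*.

tesdishizifuz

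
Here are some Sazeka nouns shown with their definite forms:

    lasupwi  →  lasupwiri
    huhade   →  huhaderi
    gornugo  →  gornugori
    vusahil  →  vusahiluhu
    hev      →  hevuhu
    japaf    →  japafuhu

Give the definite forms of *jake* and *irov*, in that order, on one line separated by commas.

jakeri, irovuhu

The suffix is conditioned by the final sound: -uhu when the stem ends in a consonant (*vusahil*, *hev*, *japaf*); -ri when the stem ends in a vowel (*lasupwi*, *huhade*, *gornugo*).
The final sound of *jake* is /e/, which is a vowel, so the suffix is -ri, giving *jakeri*.
*irov* — final sound /v/ (a consonant) → -uhu → *irovuhu*.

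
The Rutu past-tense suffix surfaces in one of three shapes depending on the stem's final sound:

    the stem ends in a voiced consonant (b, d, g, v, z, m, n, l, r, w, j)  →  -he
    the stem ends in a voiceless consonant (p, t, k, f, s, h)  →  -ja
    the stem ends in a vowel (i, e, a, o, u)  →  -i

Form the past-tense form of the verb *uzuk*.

Since the final sound of *uzuk* is /k/ (a voiceless consonant), it takes -ja, giving *uzukja*.

uzukja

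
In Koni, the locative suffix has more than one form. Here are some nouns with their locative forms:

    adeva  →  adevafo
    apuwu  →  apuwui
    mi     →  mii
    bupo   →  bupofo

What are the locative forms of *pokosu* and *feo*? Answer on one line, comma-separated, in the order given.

The alternation tracks the last vowel of the stem — -i when the last vowel of the stem is a high vowel (*apuwu*, *mi*); -fo when the last vowel of the stem is a non-high vowel (*adeva*, *bupo*).
*pokosu* — last vowel /u/ (a high vowel) → -i → *pokosui*.
The last vowel of *feo* is /o/, which is a non-high vowel, so the suffix is -fo, giving *feofo*.

pokosui, feofo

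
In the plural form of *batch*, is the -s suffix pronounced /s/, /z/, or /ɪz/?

/ɪz/

The stem *batch* ends in a sibilant (/s, z, ʃ, ʒ, tʃ, dʒ/).
The plural suffix surfaces as /ɪz/ after sibilants, /s/ after other voiceless consonants, and /z/ after other voiced sounds.
So the plural -s on *batch* is pronounced /ɪz/.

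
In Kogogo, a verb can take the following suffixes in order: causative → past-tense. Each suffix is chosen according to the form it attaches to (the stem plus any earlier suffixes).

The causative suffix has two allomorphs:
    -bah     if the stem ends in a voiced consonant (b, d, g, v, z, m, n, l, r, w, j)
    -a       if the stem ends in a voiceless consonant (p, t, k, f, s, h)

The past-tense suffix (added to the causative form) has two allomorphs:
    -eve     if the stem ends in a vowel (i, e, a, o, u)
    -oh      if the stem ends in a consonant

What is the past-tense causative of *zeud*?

*zeud*: final consonant = /d/, voiced → -bah → *zeudbah*.
Since the final sound of the causative form *zeudbah* is /h/ (a consonant), it takes -oh, giving *zeudbahoh*.

zeudbahoh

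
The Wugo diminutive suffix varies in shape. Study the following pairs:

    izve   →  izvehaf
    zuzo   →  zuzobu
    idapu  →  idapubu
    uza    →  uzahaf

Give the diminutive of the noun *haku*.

Looking at the last vowel of each stem: -bu when the last vowel of the stem is a rounded vowel (*zuzo*, *idapu*); -haf when the last vowel of the stem is an unrounded vowel (*izve*, *uza*).
*haku*: last vowel = /u/, a rounded vowel → -bu → *hakubu*.

hakubu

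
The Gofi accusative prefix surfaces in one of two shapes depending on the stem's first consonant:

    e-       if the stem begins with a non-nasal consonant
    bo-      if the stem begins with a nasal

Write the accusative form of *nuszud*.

The first consonant of *nuszud* is /n/, which is a nasal, so the prefix is bo-, giving *bonuszud*.

bonuszud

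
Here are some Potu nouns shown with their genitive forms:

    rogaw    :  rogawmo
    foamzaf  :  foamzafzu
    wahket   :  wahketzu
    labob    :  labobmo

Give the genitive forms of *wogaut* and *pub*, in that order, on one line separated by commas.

Looking at the final consonant of each stem: -zu when the stem ends in a voiceless consonant (*foamzaf*, *wahket*); -mo when the stem ends in a voiced consonant (*rogaw*, *labob*).
Since the final consonant of *wogaut* is /t/ (voiceless), it takes -zu, giving *wogautzu*.
Since the final consonant of *pub* is /b/ (voiced), it takes -mo, giving *pubmo*.

wogautzu, pubmo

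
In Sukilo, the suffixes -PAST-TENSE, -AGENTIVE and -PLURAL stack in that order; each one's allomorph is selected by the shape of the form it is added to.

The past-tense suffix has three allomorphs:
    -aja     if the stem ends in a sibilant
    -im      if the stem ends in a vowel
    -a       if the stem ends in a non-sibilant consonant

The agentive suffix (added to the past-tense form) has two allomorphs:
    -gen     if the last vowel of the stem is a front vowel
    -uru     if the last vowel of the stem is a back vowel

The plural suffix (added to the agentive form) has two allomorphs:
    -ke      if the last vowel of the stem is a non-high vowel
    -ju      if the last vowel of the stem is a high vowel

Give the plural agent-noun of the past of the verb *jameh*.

*jameh* — final sound /h/ (a non-sibilant consonant) → -a → *jameha*.
The past-tense form *jameha*: last vowel = /a/, a back vowel → -uru → *jamehauru*.
The last vowel of the agentive form *jamehauru* is /u/, which is a high vowel, so the plural suffix is -ju, giving *jamehauruju*.

jamehauruju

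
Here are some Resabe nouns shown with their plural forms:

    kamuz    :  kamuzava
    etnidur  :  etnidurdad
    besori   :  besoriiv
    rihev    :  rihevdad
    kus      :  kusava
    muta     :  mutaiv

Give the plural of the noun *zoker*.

zokerdad

The pattern is sibilance of the final sound: -ava when the stem ends in a sibilant (*kamuz*, *kus*); -dad when the stem ends in a non-sibilant consonant (*etnidur*, *rihev*); -iv when the stem ends in a vowel (*besori*, *muta*).
*zoker*: final sound = /r/, a non-sibilant consonant → -dad → *zokerdad*.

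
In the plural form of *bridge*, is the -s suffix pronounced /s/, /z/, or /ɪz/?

The stem *bridge* ends in a sibilant (/s, z, ʃ, ʒ, tʃ, dʒ/).
The plural suffix surfaces as /ɪz/ after sibilants, /s/ after other voiceless consonants, and /z/ after other voiced sounds.
So the plural -s on *bridge* is pronounced /ɪz/.

/ɪz/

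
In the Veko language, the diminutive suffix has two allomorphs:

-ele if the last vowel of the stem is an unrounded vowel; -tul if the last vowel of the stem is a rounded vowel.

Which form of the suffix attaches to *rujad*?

-ele

*rujad*: last vowel = /a/, an unrounded vowel → -ele.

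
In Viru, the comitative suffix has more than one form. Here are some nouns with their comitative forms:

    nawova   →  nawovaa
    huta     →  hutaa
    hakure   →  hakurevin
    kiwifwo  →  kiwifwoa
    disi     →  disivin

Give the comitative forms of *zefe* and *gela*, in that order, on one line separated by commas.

zefevin, gelaa

The pattern is front/back vowel harmony: -vin when the last vowel of the stem is a front vowel (*hakure*, *disi*); -a when the last vowel of the stem is a back vowel (*nawova*, *huta*, *kiwifwo*).
Since the last vowel of *zefe* is /e/ (a front vowel), it takes -vin, giving *zefevin*.
Since the last vowel of *gela* is /a/ (a back vowel), it takes -a, giving *gelaa*.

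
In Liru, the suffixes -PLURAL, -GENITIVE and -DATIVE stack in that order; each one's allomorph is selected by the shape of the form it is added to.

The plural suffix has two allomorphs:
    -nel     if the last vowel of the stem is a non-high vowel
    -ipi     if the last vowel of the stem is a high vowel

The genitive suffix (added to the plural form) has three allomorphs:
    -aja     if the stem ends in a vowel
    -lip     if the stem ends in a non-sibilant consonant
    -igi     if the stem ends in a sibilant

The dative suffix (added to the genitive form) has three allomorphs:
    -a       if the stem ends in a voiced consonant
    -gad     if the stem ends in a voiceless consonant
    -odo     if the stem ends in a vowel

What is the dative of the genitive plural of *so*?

The last vowel of *so* is /o/, which is a non-high vowel, so the plural suffix is -nel, giving *sonel*.
The final sound of the plural form *sonel* is /l/, which is a non-sibilant consonant, so the genitive suffix is -lip, giving *sonellip*.
Since the final sound of the genitive form *sonellip* is /p/ (a voiceless consonant), it takes -gad, giving *sonellipgad*.

sonellipgad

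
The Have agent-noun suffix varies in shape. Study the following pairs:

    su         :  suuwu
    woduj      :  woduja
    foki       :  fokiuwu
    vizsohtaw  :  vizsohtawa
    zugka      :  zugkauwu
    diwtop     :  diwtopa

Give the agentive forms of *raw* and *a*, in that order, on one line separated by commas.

rawa, auwu

The pattern is consonant vs. vowel: -a when the stem ends in a consonant (*woduj*, *vizsohtaw*, *diwtop*); -uwu when the stem ends in a vowel (*su*, *foki*, *zugka*).
*raw*: final sound = /w/, a consonant → -a → *rawa*.
The final sound of *a* is /a/, which is a vowel, so the suffix is -uwu, giving *auwu*.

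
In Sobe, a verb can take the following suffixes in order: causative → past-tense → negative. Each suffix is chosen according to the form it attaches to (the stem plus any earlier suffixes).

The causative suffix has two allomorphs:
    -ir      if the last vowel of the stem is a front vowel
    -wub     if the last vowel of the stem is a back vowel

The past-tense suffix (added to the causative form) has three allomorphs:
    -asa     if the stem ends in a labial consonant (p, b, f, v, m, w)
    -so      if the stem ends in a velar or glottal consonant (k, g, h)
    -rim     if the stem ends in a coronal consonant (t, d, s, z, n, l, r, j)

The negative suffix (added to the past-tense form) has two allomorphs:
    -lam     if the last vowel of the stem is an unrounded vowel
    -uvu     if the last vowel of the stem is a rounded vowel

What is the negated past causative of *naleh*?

The last vowel of *naleh* is /e/, which is a front vowel, so the causative suffix is -ir, giving *nalehir*.
The final consonant of the causative form *nalehir* is /r/, which is coronal, so the past-tense suffix is -rim, giving *nalehirrim*.
The past-tense form *nalehirrim*: last vowel = /i/, an unrounded vowel → -lam → *nalehirrimlam*.

nalehirrimlam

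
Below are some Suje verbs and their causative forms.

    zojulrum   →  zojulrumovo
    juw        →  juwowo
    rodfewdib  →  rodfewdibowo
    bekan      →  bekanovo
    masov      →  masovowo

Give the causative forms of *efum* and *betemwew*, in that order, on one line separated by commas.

efumovo, betemwewowo

The alternation tracks the final consonant of the stem — -ovo when the stem ends in a nasal (*zojulrum*, *bekan*); -owo when the stem ends in a non-nasal consonant (*juw*, *rodfewdib*, *masov*).
Since the final consonant of *efum* is /m/ (a nasal), it takes -ovo, giving *efumovo*.
Since the final consonant of *betemwew* is /w/ (non-nasal), it takes -owo, giving *betemwewowo*.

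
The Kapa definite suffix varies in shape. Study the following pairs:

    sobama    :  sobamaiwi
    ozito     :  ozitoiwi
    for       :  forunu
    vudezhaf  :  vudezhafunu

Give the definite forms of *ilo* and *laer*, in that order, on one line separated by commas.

Looking at the final sound of each stem: -unu when the stem ends in a consonant (*for*, *vudezhaf*); -iwi when the stem ends in a vowel (*sobama*, *ozito*).
*ilo* — final sound /o/ (a vowel) → -iwi → *iloiwi*.
Since the final sound of *laer* is /r/ (a consonant), it takes -unu, giving *laerunu*.

iloiwi, laerunu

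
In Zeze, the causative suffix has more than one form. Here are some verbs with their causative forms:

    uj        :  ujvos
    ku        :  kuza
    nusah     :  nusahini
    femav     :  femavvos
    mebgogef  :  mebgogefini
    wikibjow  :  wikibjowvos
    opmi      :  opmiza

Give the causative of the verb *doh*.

dohini

Looking at the final sound of each stem: -ini when the stem ends in a voiceless consonant (*nusah*, *mebgogef*); -vos when the stem ends in a voiced consonant (*uj*, *femav*, *wikibjow*); -za when the stem ends in a vowel (*ku*, *opmi*).
The final sound of *doh* is /h/, which is a voiceless consonant, so the suffix is -ini, giving *dohini*.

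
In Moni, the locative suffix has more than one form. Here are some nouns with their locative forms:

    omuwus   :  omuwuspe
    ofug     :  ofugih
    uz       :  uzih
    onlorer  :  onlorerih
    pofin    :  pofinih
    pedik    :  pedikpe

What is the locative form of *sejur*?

sejurih

The suffix is conditioned by the final consonant: -pe when the stem ends in a voiceless consonant (*omuwus*, *pedik*); -ih when the stem ends in a voiced consonant (*ofug*, *uz*, *onlorer*, *pofin*).
Since the final consonant of *sejur* is /r/ (voiced), it takes -ih, giving *sejurih*.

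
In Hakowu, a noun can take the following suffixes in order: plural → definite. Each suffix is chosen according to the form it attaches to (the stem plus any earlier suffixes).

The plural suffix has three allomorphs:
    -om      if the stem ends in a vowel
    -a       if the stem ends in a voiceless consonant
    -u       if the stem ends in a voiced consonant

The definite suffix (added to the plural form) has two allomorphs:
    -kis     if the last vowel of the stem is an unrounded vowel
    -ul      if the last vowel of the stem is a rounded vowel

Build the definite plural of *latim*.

*latim* — final sound /m/ (a voiced consonant) → -u → *latimu*.
The plural form *latimu*: last vowel = /u/, a rounded vowel → -ul → *latimuul*.

latimuul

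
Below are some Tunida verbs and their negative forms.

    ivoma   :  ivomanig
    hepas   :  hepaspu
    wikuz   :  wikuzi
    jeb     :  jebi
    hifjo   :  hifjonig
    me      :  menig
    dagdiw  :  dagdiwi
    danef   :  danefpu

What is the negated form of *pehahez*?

The alternation tracks the final sound of the stem — -pu when the stem ends in a voiceless consonant (*hepas*, *danef*); -i when the stem ends in a voiced consonant (*wikuz*, *jeb*, *dagdiw*); -nig when the stem ends in a vowel (*ivoma*, *hifjo*, *me*).
*pehahez* — final sound /z/ (a voiced consonant) → -i → *pehahezi*.

pehahezi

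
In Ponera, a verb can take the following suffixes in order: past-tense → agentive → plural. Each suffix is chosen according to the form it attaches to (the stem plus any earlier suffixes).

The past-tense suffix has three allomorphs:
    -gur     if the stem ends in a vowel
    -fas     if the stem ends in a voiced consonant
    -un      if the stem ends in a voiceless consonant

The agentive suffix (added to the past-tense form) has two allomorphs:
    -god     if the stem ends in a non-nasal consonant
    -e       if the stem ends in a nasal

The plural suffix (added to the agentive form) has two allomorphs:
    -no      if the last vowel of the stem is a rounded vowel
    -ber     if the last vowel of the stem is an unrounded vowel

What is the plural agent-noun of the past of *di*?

digurgodno

The final sound of *di* is /i/, which is a vowel, so the past-tense suffix is -gur, giving *digur*.
Since the final consonant of the past-tense form *digur* is /r/ (non-nasal), it takes -god, giving *digurgod*.
Since the last vowel of the agentive form *digurgod* is /o/ (a rounded vowel), it takes -no, giving *digurgodno*.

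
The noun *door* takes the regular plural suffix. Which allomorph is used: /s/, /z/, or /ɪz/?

The stem *door* ends in a voiced non-sibilant sound.
The plural suffix surfaces as /ɪz/ after sibilants, /s/ after other voiceless consonants, and /z/ after other voiced sounds.
So the plural -s on *door* is pronounced /z/.

/z/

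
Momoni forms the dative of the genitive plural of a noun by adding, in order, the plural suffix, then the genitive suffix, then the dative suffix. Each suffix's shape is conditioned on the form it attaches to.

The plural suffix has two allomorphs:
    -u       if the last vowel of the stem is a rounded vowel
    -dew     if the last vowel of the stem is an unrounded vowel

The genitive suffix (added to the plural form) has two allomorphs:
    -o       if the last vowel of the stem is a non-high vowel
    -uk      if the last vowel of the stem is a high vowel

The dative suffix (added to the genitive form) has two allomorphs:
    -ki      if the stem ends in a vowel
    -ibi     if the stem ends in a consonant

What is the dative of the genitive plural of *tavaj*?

tavajdewoki

*tavaj*: last vowel = /a/, an unrounded vowel → -dew → *tavajdew*.
Since the last vowel of the plural form *tavajdew* is /e/ (a non-high vowel), it takes -o, giving *tavajdewo*.
The final sound of the genitive form *tavajdewo* is /o/, which is a vowel, so the dative suffix is -ki, giving *tavajdewoki*.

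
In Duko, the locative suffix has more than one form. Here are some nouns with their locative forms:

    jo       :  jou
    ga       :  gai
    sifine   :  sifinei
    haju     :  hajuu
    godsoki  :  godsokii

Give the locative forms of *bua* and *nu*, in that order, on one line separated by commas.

The alternation tracks the last vowel of the stem — -u when the last vowel of the stem is a rounded vowel (*jo*, *haju*); -i when the last vowel of the stem is an unrounded vowel (*ga*, *sifine*, *godsoki*).
The last vowel of *bua* is /a/, which is an unrounded vowel, so the suffix is -i, giving *buai*.
*nu* — last vowel /u/ (a rounded vowel) → -u → *nuu*.

buai, nuu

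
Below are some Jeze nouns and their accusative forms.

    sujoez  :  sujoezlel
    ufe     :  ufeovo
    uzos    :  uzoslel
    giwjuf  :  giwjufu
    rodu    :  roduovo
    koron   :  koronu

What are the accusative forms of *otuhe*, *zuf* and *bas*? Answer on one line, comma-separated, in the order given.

The suffix is conditioned by the final sound: -lel when the stem ends in a sibilant (*sujoez*, *uzos*); -u when the stem ends in a non-sibilant consonant (*giwjuf*, *koron*); -ovo when the stem ends in a vowel (*ufe*, *rodu*).
The final sound of *otuhe* is /e/, which is a vowel, so the suffix is -ovo, giving *otuheovo*.
*zuf* — final sound /f/ (a non-sibilant consonant) → -u → *zufu*.
*bas* — final sound /s/ (a sibilant) → -lel → *baslel*.

otuheovo, zufu, baslel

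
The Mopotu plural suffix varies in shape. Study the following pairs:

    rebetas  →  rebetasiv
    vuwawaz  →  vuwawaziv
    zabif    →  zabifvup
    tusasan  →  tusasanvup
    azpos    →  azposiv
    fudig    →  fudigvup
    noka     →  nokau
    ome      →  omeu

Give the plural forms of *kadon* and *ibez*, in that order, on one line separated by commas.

The suffix is conditioned by the final sound: -iv when the stem ends in a sibilant (*rebetas*, *vuwawaz*, *azpos*); -vup when the stem ends in a non-sibilant consonant (*zabif*, *tusasan*, *fudig*); -u when the stem ends in a vowel (*noka*, *ome*).
The final sound of *kadon* is /n/, which is a non-sibilant consonant, so the suffix is -vup, giving *kadonvup*.
*ibez* — final sound /z/ (a sibilant) → -iv → *ibeziv*.

kadonvup, ibeziv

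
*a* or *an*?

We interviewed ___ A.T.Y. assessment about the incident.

an

The indefinite article is chosen by the initial *sound* of the following word, not its spelling.
The initialism *A.T.Y.* is read letter by letter; the first letter, A, is pronounced /eɪ/, which begins with a vowel sound.
So the article is *an*: We interviewed an A.T.Y. assessment about the incident.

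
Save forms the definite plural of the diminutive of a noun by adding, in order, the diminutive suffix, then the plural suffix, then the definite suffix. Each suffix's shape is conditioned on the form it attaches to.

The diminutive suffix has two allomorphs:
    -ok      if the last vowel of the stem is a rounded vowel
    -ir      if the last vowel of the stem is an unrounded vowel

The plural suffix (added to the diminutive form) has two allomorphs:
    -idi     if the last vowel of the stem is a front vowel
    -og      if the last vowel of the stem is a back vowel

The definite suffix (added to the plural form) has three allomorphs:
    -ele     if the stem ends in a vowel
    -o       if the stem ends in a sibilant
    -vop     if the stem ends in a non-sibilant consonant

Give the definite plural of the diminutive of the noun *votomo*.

Since the last vowel of *votomo* is /o/ (a rounded vowel), it takes -ok, giving *votomook*.
The last vowel of the diminutive form *votomook* is /o/, which is a back vowel, so the plural suffix is -og, giving *votomookog*.
The plural form *votomookog* — final sound /g/ (a non-sibilant consonant) → -vop → *votomookogvop*.

votomookogvop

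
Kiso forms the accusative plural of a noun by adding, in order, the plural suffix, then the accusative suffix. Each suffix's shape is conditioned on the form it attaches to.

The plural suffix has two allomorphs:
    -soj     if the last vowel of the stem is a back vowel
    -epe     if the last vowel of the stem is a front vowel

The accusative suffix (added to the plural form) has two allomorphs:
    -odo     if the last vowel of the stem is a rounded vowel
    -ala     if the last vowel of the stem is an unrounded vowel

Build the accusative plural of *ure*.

Since the last vowel of *ure* is /e/ (a front vowel), it takes -epe, giving *ureepe*.
Since the last vowel of the plural form *ureepe* is /e/ (an unrounded vowel), it takes -ala, giving *ureepeala*.

ureepeala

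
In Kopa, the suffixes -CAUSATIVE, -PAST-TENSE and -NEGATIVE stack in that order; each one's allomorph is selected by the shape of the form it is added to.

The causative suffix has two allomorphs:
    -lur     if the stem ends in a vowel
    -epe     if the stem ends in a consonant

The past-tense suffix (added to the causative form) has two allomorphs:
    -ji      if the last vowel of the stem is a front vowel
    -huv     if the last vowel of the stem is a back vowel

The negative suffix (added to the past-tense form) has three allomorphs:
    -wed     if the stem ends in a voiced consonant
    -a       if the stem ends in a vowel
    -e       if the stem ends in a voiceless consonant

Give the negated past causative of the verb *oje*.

ojelurhuvwed

*oje* — final sound /e/ (a vowel) → -lur → *ojelur*.
Since the last vowel of the causative form *ojelur* is /u/ (a back vowel), it takes -huv, giving *ojelurhuv*.
Since the final sound of the past-tense form *ojelurhuv* is /v/ (a voiced consonant), it takes -wed, giving *ojelurhuvwed*.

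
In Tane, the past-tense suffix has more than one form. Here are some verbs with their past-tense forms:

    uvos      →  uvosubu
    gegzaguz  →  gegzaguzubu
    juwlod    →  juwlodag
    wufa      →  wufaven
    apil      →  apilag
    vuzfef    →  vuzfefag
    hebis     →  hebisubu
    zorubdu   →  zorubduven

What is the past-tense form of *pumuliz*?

pumulizubu

The pattern is sibilance of the final sound: -ubu when the stem ends in a sibilant (*uvos*, *gegzaguz*, *hebis*); -ag when the stem ends in a non-sibilant consonant (*juwlod*, *apil*, *vuzfef*); -ven when the stem ends in a vowel (*wufa*, *zorubdu*).
*pumuliz*: final sound = /z/, a sibilant → -ubu → *pumulizubu*.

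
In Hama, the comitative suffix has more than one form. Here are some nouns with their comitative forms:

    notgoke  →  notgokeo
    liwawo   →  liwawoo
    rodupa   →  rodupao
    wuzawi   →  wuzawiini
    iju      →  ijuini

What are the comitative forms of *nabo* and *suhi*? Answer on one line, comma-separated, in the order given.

The pattern is height harmony: -ini when the last vowel of the stem is a high vowel (*wuzawi*, *iju*); -o when the last vowel of the stem is a non-high vowel (*notgoke*, *liwawo*, *rodupa*).
*nabo* — last vowel /o/ (a non-high vowel) → -o → *naboo*.
The last vowel of *suhi* is /i/, which is a high vowel, so the suffix is -ini, giving *suhiini*.

naboo, suhiini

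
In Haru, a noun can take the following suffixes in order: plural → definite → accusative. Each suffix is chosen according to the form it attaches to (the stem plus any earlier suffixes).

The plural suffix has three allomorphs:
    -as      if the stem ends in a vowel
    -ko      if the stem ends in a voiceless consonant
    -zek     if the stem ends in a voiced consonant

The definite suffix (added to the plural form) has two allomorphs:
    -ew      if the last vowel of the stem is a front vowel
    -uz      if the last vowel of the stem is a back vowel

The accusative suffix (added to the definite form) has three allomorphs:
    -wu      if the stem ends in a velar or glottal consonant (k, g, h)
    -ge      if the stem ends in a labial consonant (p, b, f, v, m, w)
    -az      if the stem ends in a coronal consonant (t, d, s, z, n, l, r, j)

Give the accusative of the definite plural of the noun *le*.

*le*: final sound = /e/, a vowel → -as → *leas*.
The plural form *leas* — last vowel /a/ (a back vowel) → -uz → *leasuz*.
The final consonant of the definite form *leasuz* is /z/, which is coronal, so the accusative suffix is -az, giving *leasuzaz*.

leasuzaz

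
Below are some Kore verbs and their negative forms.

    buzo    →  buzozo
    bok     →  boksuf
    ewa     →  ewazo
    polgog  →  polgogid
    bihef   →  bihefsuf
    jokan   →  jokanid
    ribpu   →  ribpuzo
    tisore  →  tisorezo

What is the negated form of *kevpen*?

Looking at the final sound of each stem: -suf when the stem ends in a voiceless consonant (*bok*, *bihef*); -id when the stem ends in a voiced consonant (*polgog*, *jokan*); -zo when the stem ends in a vowel (*buzo*, *ewa*, *ribpu*, *tisore*).
Since the final sound of *kevpen* is /n/ (a voiced consonant), it takes -id, giving *kevpenid*.

kevpenid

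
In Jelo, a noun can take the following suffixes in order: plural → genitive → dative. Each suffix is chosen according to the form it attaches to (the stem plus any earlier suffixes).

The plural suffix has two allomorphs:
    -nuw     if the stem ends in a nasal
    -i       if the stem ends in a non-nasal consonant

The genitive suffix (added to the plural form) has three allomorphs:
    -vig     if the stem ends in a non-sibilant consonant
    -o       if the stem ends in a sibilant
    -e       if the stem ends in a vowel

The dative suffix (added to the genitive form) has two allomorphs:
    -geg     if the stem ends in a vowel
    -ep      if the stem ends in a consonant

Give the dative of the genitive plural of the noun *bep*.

bepiegeg

*bep* — final consonant /p/ (non-nasal) → -i → *bepi*.
Since the final sound of the plural form *bepi* is /i/ (a vowel), it takes -e, giving *bepie*.
Since the final sound of the genitive form *bepie* is /e/ (a vowel), it takes -geg, giving *bepiegeg*.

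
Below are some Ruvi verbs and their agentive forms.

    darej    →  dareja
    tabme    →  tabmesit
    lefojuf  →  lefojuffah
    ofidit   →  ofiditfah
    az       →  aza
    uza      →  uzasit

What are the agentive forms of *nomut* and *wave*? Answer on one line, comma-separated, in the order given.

The pattern is voicing of the final sound: -fah when the stem ends in a voiceless consonant (*lefojuf*, *ofidit*); -a when the stem ends in a voiced consonant (*darej*, *az*); -sit when the stem ends in a vowel (*tabme*, *uza*).
The final sound of *nomut* is /t/, which is a voiceless consonant, so the suffix is -fah, giving *nomutfah*.
*wave*: final sound = /e/, a vowel → -sit → *wavesit*.

nomutfah, wavesit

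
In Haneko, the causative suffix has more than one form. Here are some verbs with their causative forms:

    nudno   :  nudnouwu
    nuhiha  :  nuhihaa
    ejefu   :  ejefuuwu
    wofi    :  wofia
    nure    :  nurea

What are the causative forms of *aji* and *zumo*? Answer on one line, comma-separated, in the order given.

ajia, zumouwu

Looking at the last vowel of each stem: -uwu when the last vowel of the stem is a rounded vowel (*nudno*, *ejefu*); -a when the last vowel of the stem is an unrounded vowel (*nuhiha*, *wofi*, *nure*).
The last vowel of *aji* is /i/, which is an unrounded vowel, so the suffix is -a, giving *ajia*.
The last vowel of *zumo* is /o/, which is a rounded vowel, so the suffix is -uwu, giving *zumouwu*.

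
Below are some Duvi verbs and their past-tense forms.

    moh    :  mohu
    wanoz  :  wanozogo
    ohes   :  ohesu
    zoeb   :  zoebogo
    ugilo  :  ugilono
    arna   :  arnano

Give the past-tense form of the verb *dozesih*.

dozesihu

Looking at the final sound of each stem: -u when the stem ends in a voiceless consonant (*moh*, *ohes*); -ogo when the stem ends in a voiced consonant (*wanoz*, *zoeb*); -no when the stem ends in a vowel (*ugilo*, *arna*).
*dozesih* — final sound /h/ (a voiceless consonant) → -u → *dozesihu*.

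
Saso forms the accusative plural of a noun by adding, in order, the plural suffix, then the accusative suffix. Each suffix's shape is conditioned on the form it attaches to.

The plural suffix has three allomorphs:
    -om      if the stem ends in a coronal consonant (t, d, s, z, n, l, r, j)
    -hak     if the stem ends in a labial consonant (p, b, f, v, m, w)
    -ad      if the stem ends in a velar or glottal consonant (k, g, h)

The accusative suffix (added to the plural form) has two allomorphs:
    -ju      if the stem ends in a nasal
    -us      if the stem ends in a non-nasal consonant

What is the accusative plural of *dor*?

*dor* — final consonant /r/ (coronal) → -om → *dorom*.
Since the final consonant of the plural form *dorom* is /m/ (a nasal), it takes -ju, giving *doromju*.

doromju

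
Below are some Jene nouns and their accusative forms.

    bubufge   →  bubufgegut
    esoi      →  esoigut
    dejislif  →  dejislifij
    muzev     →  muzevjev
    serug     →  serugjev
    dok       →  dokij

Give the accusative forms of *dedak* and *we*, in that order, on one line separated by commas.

dedakij, wegut

The pattern is voicing of the final sound: -ij when the stem ends in a voiceless consonant (*dejislif*, *dok*); -jev when the stem ends in a voiced consonant (*muzev*, *serug*); -gut when the stem ends in a vowel (*bubufge*, *esoi*).
*dedak* — final sound /k/ (a voiceless consonant) → -ij → *dedakij*.
*we* — final sound /e/ (a vowel) → -gut → *wegut*.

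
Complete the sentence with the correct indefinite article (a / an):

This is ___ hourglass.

The indefinite article is chosen by the initial *sound* of the following word, not its spelling.
*hourglass* begins with the sound /aʊ/ (silent h) — a vowel sound.
So the article is *an*: This is an hourglass.

an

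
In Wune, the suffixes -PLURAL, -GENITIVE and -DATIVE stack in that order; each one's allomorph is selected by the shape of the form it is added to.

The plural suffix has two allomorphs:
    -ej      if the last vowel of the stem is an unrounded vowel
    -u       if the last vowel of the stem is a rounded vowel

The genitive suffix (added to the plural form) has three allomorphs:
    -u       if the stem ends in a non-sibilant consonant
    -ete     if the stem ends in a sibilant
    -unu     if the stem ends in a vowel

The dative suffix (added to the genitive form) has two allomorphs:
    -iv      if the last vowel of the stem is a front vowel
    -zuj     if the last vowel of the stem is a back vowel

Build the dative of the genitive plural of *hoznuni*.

hoznuniejuzuj

*hoznuni* — last vowel /i/ (an unrounded vowel) → -ej → *hoznuniej*.
The plural form *hoznuniej*: final sound = /j/, a non-sibilant consonant → -u → *hoznunieju*.
The genitive form *hoznunieju* — last vowel /u/ (a back vowel) → -zuj → *hoznuniejuzuj*.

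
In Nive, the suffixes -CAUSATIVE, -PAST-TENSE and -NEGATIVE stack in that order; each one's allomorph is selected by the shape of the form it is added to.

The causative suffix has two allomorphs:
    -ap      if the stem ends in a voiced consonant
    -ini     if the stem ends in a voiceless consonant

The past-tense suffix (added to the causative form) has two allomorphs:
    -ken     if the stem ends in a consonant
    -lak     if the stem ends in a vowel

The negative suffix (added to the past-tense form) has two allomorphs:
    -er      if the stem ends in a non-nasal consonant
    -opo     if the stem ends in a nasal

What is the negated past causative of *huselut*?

huselutinilaker

The final consonant of *huselut* is /t/, which is voiceless, so the causative suffix is -ini, giving *huselutini*.
The final sound of the causative form *huselutini* is /i/, which is a vowel, so the past-tense suffix is -lak, giving *huselutinilak*.
The final consonant of the past-tense form *huselutinilak* is /k/, which is non-nasal, so the negative suffix is -er, giving *huselutinilaker*.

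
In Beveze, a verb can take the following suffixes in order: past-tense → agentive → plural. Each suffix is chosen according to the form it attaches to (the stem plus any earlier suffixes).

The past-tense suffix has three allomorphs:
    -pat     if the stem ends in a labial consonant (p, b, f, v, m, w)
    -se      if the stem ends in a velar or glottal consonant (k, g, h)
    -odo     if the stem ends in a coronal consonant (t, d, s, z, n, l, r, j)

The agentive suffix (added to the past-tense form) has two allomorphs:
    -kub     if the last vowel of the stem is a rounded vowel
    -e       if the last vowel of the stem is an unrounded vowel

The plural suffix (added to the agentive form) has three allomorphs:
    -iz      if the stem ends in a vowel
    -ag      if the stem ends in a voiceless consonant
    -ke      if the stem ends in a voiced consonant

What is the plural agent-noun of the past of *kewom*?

kewompateiz

Since the final consonant of *kewom* is /m/ (labial), it takes -pat, giving *kewompat*.
Since the last vowel of the past-tense form *kewompat* is /a/ (an unrounded vowel), it takes -e, giving *kewompate*.
Since the final sound of the agentive form *kewompate* is /e/ (a vowel), it takes -iz, giving *kewompateiz*.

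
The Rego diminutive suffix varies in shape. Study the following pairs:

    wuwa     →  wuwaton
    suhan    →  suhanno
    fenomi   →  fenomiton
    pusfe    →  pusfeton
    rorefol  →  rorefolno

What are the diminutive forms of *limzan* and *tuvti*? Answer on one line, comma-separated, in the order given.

The suffix is conditioned by the final sound: -no when the stem ends in a consonant (*suhan*, *rorefol*); -ton when the stem ends in a vowel (*wuwa*, *fenomi*, *pusfe*).
Since the final sound of *limzan* is /n/ (a consonant), it takes -no, giving *limzanno*.
The final sound of *tuvti* is /i/, which is a vowel, so the suffix is -ton, giving *tuvtiton*.

limzanno, tuvtiton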